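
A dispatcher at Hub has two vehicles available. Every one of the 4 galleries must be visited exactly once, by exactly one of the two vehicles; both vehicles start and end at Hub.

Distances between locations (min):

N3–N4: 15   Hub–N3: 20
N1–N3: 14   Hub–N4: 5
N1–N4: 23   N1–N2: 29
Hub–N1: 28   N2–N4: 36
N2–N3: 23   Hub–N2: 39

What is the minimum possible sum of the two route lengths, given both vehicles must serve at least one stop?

Check every non-empty split of the stops between the two vehicles; for each half take its own optimal tour:
  {N1} + {N2, N3, N4}: 56 + 82 = 138
  {N2} + {N1, N3, N4}: 78 + 62 = 140
  {N1, N2} + {N3, N4}: 96 + 40 = 136
  {N3} + {N1, N2, N4}: 40 + 96 = 136
  {N1, N3} + {N2, N4}: 62 + 80 = 142
  {N2, N3} + {N1, N4}: 82 + 56 = 138
  … (7 splits in total)
  {N1, N2, N3} + {N4}: 100 + 10 = 110  ← best
Best: vehicle 1 Hub → N1 → N2 → N3 → Hub = 100; vehicle 2 Hub → N4 → Hub = 10; combined 110.

Minimum combined distance: 110 min.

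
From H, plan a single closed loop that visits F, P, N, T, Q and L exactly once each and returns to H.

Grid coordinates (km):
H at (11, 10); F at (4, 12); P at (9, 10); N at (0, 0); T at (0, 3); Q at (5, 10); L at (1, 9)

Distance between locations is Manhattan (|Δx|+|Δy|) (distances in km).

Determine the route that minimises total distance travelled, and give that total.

Minimum total distance: 46 km.

With 6 stops there are 6!/2 = 360 distinct round trips (a route and its reverse cost the same).
H-F-P-N-T-Q-L-H: 9+7+19+3+12+5+11 = 66
H-F-P-N-T-L-Q-H: 9+7+19+3+7+5+6 = 56
H-F-P-N-Q-T-L-H: 9+7+19+15+12+7+11 = 80
H-F-P-N-Q-L-T-H: 9+7+19+15+5+7+18 = 80
H-F-P-N-L-T-Q-H: 9+7+19+10+7+12+6 = 70
H-F-P-N-L-Q-T-H: 9+7+19+10+5+12+18 = 80
H-F-P-T-N-Q-L-H: 9+7+16+3+15+5+11 = 66
H-F-P-T-N-L-Q-H: 9+7+16+3+10+5+6 = 56
… (352 more)
H-F-N-T-L-Q-P-H: 9+16+3+7+5+4+2 = 46  ← best
The minimum is 46.
One optimal route: H → F → N → T → L → Q → P → H (or its reverse).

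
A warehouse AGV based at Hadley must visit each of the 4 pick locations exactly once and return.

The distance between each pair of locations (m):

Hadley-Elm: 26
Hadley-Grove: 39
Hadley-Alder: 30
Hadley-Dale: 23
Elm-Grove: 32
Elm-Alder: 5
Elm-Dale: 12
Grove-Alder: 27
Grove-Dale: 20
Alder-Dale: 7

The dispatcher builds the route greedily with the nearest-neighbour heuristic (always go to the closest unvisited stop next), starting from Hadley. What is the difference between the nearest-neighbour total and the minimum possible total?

From Hadley: Dale=23, Elm=26, Alder=30, Grove=39 → choose Dale (23).
From Dale: Alder=7, Elm=12, Grove=20 → choose Alder (7).
From Alder: Elm=5, Grove=27 → choose Elm (5).
From Elm: Grove=32 → choose Grove (32).
NN route Hadley → Dale → Alder → Elm → Grove → Hadley costs 106.
Optimal: Hadley → Elm → Alder → Dale → Grove → Hadley costs 97 (by enumerating all 12 distinct tours).
Excess = 106 − 97 = 9.

Excess over optimum: 9 m.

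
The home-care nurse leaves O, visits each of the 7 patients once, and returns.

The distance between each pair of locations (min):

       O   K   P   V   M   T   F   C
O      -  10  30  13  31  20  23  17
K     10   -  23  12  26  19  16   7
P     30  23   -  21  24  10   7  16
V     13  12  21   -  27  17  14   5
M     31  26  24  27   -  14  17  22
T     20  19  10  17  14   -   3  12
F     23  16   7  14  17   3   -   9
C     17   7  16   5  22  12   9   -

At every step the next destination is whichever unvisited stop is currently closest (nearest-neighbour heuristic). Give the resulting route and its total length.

104 min along O → K → C → V → F → T → P → M → O.

O → [K:10 / V:13 / C:17 / T:20 / F:23 / P:30 / M:31] → K (10)
K → [C:7 / V:12 / F:16 / T:19 / P:23 / M:26] → C (7)
C → [V:5 / F:9 / T:12 / P:16 / M:22] → V (5)
V → [F:14 / T:17 / P:21 / M:27] → F (14)
F → [T:3 / P:7 / M:17] → T (3)
T → [P:10 / M:14] → P (10)
P → [M:24] → M (24)
Return M→O: 31.
Total = 10 + 7 + 5 + 14 + 3 + 10 + 24 + 31 = 104.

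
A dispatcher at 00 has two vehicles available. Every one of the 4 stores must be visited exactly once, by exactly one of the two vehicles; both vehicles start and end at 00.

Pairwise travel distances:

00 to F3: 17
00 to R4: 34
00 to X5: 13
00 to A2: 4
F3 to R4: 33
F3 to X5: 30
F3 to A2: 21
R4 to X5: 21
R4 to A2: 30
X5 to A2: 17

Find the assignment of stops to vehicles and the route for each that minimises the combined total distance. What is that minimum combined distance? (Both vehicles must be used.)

Minimum combined distance: 92.

Try each way of splitting the stops between the two vehicles (each non-empty) and, for each split, find the best tour for each vehicle:
  {F3} + {R4, X5, A2}: 34 + 68 = 102
  {R4} + {F3, X5, A2}: 68 + 68 = 136
  {F3, R4} + {X5, A2}: 84 + 34 = 118
  {X5} + {F3, R4, A2}: 26 + 84 = 110
  {F3, X5} + {R4, A2}: 60 + 68 = 128
  {R4, X5} + {F3, A2}: 68 + 42 = 110
  … (7 splits in total)
  {F3, R4, X5} + {A2}: 84 + 8 = 92  ← best
Best: vehicle 1 00 → F3 → R4 → X5 → 00 = 84; vehicle 2 00 → A2 → 00 = 8; combined 92.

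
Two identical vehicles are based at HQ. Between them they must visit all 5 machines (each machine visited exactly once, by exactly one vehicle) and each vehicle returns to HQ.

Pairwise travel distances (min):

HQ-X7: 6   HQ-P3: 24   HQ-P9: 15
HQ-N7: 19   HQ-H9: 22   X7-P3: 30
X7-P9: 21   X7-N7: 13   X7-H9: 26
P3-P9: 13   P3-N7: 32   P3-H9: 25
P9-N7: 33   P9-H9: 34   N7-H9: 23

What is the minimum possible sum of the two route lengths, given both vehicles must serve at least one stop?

Check every non-empty split of the stops between the two vehicles; for each half take its own optimal tour:
  {X7} + {P3, P9, N7, H9}: 12 + 95 = 107
  {P3} + {X7, P9, N7, H9}: 48 + 91 = 139
  {X7, P3} + {P9, N7, H9}: 60 + 91 = 151
  {P9} + {X7, P3, N7, H9}: 30 + 91 = 121
  {X7, P9} + {P3, N7, H9}: 42 + 91 = 133
  {P3, P9} + {X7, N7, H9}: 52 + 64 = 116
  … (15 splits in total)
Best: vehicle 1 HQ → X7 → HQ = 12; vehicle 2 HQ → P9 → P3 → H9 → N7 → HQ = 95; combined 107.

107 min — the smallest possible combined total.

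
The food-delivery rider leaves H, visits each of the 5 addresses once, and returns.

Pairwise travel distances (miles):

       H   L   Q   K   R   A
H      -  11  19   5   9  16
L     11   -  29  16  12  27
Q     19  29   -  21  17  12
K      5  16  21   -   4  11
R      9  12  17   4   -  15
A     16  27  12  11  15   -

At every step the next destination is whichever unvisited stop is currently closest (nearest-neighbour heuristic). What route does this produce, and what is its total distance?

At H the remaining stops are K 5, R 9, L 11, A 16, Q 19; go to K.
At K the remaining stops are R 4, A 11, L 16, Q 21; go to R.
At R the remaining stops are L 12, A 15, Q 17; go to L.
At L the remaining stops are A 27, Q 29; go to A.
At A the remaining stops are Q 12; go to Q.
Return Q→H: 19.
Total = 5 + 4 + 12 + 27 + 12 + 19 = 79.

Nearest-neighbour total = 79 miles; route H → K → R → L → A → Q → H.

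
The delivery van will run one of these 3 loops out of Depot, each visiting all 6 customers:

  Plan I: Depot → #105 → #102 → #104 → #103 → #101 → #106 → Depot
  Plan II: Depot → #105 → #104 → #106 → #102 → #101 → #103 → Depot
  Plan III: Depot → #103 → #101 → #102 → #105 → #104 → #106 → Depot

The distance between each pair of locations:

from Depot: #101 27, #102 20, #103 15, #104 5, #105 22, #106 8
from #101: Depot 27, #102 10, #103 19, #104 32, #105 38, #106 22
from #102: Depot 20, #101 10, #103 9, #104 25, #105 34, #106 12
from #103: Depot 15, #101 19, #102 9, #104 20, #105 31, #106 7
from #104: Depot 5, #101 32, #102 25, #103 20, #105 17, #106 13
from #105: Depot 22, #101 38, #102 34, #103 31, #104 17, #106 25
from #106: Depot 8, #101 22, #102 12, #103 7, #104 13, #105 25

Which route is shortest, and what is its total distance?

Shortest is Plan II, total 108.

Plan I: 22 + 34 + 25 + 20 + 19 + 22 + 8 = 150
Plan II: 22 + 17 + 13 + 12 + 10 + 19 + 15 = 108
Plan III: 15 + 19 + 10 + 34 + 17 + 13 + 8 = 116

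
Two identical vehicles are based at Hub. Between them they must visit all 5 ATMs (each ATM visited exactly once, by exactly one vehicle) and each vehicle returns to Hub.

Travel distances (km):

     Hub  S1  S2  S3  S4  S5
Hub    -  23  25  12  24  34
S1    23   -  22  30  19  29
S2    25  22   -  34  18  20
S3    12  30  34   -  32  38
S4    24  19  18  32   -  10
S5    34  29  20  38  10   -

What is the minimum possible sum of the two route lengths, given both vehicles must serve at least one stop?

Minimum combined distance: 121 km.

Check every non-empty split of the stops between the two vehicles; for each half take its own optimal tour:
  {S1} + {S2, S3, S4, S5}: 46 + 99 = 145
  {S2} + {S1, S3, S4, S5}: 50 + 102 = 152
  {S1, S2} + {S3, S4, S5}: 70 + 84 = 154
  {S3} + {S1, S2, S4, S5}: 24 + 97 = 121
  {S1, S3} + {S2, S4, S5}: 65 + 79 = 144
  {S2, S3} + {S1, S4, S5}: 71 + 86 = 157
  … (15 splits in total)
Best: vehicle 1 Hub → S3 → Hub = 24; vehicle 2 Hub → S1 → S4 → S5 → S2 → Hub = 97; combined 121.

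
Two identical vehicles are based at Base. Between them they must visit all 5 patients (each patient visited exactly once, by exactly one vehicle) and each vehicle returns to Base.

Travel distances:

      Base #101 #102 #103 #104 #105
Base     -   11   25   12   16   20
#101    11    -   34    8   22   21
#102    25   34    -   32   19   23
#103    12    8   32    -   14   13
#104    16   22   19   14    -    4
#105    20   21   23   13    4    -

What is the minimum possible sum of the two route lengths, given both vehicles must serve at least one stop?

95 — the smallest possible combined total.

Check every non-empty split of the stops between the two vehicles; for each half take its own optimal tour:
  {#101} + {#102, #103, #104, #105}: 22 + 73 = 95
  {#102} + {#101, #103, #104, #105}: 50 + 52 = 102
  {#101, #102} + {#103, #104, #105}: 70 + 45 = 115
  {#103} + {#101, #102, #104, #105}: 24 + 80 = 104
  {#101, #103} + {#102, #104, #105}: 31 + 68 = 99
  {#102, #103} + {#101, #104, #105}: 69 + 52 = 121
  … (15 splits in total)
Best: vehicle 1 Base → #101 → Base = 22; vehicle 2 Base → #102 → #104 → #105 → #103 → Base = 73; combined 95.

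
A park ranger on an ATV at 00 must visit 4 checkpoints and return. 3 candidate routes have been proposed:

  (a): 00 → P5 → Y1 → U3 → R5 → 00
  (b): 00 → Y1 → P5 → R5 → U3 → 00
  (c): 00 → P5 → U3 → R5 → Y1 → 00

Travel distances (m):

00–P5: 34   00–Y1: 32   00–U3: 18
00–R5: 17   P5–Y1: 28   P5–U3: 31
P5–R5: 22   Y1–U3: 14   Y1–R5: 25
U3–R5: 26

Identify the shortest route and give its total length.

119 m — (a) is the shortest.

(a): 34 + 28 + 14 + 26 + 17 = 119
(b): 32 + 28 + 22 + 26 + 18 = 126
(c): 34 + 31 + 26 + 25 + 32 = 148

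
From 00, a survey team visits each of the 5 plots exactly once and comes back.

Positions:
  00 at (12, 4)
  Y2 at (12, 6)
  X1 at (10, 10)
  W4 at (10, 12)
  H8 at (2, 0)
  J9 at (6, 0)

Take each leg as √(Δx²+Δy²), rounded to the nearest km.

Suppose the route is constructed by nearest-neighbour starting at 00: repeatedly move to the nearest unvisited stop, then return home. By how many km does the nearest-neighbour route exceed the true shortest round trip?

3 km longer than the optimal tour.

00: Y2=2, X1=6, J9=7, W4=8, H8=11 ⇒ Y2
Y2: X1=4, W4=6, J9=8, H8=12 ⇒ X1
X1: W4=2, J9=11, H8=13 ⇒ W4
W4: J9=13, H8=14 ⇒ J9
J9: H8=4 ⇒ H8
NN route 00 → Y2 → X1 → W4 → J9 → H8 → 00 costs 36.
Optimal: 00 → Y2 → X1 → W4 → H8 → J9 → 00 costs 33 (by enumerating all 60 distinct tours).
Excess = 36 − 33 = 3.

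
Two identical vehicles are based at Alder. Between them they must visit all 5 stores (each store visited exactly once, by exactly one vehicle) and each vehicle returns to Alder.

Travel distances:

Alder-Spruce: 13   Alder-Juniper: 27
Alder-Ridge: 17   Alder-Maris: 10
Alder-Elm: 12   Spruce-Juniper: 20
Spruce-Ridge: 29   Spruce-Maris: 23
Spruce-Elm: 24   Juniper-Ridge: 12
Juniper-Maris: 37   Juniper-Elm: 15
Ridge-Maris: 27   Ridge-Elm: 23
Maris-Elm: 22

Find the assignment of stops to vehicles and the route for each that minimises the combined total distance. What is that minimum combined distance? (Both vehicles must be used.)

Check every non-empty split of the stops between the two vehicles; for each half take its own optimal tour:
  {Spruce} + {Juniper, Ridge, Maris, Elm}: 26 + 76 = 102
  {Juniper} + {Spruce, Ridge, Maris, Elm}: 54 + 97 = 151
  {Spruce, Juniper} + {Ridge, Maris, Elm}: 60 + 72 = 132
  {Ridge} + {Spruce, Juniper, Maris, Elm}: 34 + 80 = 114
  {Spruce, Ridge} + {Juniper, Maris, Elm}: 59 + 74 = 133
  {Juniper, Ridge} + {Spruce, Maris, Elm}: 56 + 69 = 125
  … (15 splits in total)
  {Maris} + {Spruce, Juniper, Ridge, Elm}: 20 + 80 = 100  ← best
Best: vehicle 1 Alder → Maris → Alder = 20; vehicle 2 Alder → Spruce → Juniper → Ridge → Elm → Alder = 80; combined 100.

Minimum combined distance: 100.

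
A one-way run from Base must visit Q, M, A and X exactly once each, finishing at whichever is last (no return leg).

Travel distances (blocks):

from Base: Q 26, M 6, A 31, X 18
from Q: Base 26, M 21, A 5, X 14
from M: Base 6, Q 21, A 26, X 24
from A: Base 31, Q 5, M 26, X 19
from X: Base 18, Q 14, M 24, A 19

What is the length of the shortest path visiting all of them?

Minimum one-way distance = 49 blocks.

There are 4! = 24 possible orderings.
Base→Q→M→A→X: 26+21+26+19 = 92
Base→Q→M→X→A: 26+21+24+19 = 90
Base→Q→A→M→X: 26+5+26+24 = 81
Base→Q→A→X→M: 26+5+19+24 = 74
Base→Q→X→M→A: 26+14+24+26 = 90
Base→Q→X→A→M: 26+14+19+26 = 85
Base→M→Q→A→X: 6+21+5+19 = 51
Base→M→Q→X→A: 6+21+14+19 = 60
Base→M→A→Q→X: 6+26+5+14 = 51
Base→M→A→X→Q: 6+26+19+14 = 65
Base→M→X→Q→A: 6+24+14+5 = 49
Base→M→X→A→Q: 6+24+19+5 = 54
Base→A→Q→M→X: 31+5+21+24 = 81
Base→A→Q→X→M: 31+5+14+24 = 74
… (10 more)
The minimum is 49.
One shortest path: Base → M → X → Q → A.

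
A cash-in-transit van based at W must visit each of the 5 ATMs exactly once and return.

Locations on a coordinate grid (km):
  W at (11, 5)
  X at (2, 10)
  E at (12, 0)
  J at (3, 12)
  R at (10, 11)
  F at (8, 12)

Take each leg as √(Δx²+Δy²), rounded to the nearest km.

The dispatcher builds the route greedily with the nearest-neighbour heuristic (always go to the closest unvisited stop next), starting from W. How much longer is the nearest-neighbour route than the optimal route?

W: E=5, R=6, F=8, X=10, J=11 ⇒ E
E: R=11, F=13, X=14, J=15 ⇒ R
R: F=2, J=7, X=8 ⇒ F
F: J=5, X=6 ⇒ J
J: X=2 ⇒ X
NN route W → E → R → F → J → X → W costs 35.
Optimal: W → E → X → J → F → R → W costs 34 (by enumerating all 60 distinct tours).
Excess = 35 − 34 = 1.

1 km longer than the optimal tour.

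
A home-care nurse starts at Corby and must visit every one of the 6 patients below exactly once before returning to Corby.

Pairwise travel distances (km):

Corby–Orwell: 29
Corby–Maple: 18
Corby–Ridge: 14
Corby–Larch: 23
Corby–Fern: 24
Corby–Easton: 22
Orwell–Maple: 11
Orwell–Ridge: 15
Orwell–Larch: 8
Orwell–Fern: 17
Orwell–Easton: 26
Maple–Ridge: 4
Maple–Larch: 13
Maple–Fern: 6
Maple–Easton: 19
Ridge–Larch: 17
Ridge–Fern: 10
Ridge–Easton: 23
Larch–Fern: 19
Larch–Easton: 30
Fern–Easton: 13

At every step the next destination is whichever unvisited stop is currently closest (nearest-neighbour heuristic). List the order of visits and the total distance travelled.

94 km along Corby → Ridge → Maple → Fern → Easton → Orwell → Larch → Corby.

At Corby the remaining stops are Ridge 14, Maple 18, Easton 22, Larch 23, Fern 24, Orwell 29; go to Ridge.
At Ridge the remaining stops are Maple 4, Fern 10, Orwell 15, Larch 17, Easton 23; go to Maple.
At Maple the remaining stops are Fern 6, Orwell 11, Larch 13, Easton 19; go to Fern.
At Fern the remaining stops are Easton 13, Orwell 17, Larch 19; go to Easton.
At Easton the remaining stops are Orwell 26, Larch 30; go to Orwell.
At Orwell the remaining stops are Larch 8; go to Larch.
Return Larch→Corby: 23.
Total = 14 + 4 + 6 + 13 + 26 + 8 + 23 = 94.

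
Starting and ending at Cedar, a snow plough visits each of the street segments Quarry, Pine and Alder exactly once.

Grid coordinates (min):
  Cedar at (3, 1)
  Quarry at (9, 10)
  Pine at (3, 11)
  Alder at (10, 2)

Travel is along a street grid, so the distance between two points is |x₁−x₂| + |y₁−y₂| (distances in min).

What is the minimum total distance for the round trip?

Shortest round trip = 34 min.

Cedar→Quarry→Pine→Alder→Cedar: 15+7+16+8 = 46
Cedar→Quarry→Alder→Pine→Cedar: 15+9+16+10 = 50
Cedar→Pine→Quarry→Alder→Cedar: 10+7+9+8 = 34
The minimum is 34.
One optimal route: Cedar → Pine → Quarry → Alder → Cedar (or its reverse).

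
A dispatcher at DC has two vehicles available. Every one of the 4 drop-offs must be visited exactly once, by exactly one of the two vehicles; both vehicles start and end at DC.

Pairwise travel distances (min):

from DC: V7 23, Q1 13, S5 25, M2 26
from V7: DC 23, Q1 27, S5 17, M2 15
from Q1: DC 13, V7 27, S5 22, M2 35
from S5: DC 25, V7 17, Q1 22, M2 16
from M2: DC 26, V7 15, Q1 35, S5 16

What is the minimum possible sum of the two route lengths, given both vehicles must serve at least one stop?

Minimum combined distance: 105 min.

Check every non-empty split of the stops between the two vehicles; for each half take its own optimal tour:
  {V7} + {Q1, S5, M2}: 46 + 77 = 123
  {Q1} + {V7, S5, M2}: 26 + 79 = 105
  {V7, Q1} + {S5, M2}: 63 + 67 = 130
  {S5} + {V7, Q1, M2}: 50 + 81 = 131
  {V7, S5} + {Q1, M2}: 65 + 74 = 139
  {Q1, S5} + {V7, M2}: 60 + 64 = 124
  … (7 splits in total)
Best: vehicle 1 DC → Q1 → DC = 26; vehicle 2 DC → V7 → M2 → S5 → DC = 79; combined 105.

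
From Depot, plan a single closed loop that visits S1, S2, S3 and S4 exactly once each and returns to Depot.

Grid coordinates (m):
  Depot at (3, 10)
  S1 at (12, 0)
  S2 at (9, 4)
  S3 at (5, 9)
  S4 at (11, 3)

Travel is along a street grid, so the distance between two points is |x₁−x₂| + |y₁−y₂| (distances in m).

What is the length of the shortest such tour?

38 m — the shortest possible round trip.

With 4 stops there are 4!/2 = 12 distinct round trips (a route and its reverse cost the same).
Depot→S1→S2→S3→S4→Depot: 19+7+9+12+15 = 62
Depot→S1→S2→S4→S3→Depot: 19+7+3+12+3 = 44
Depot→S1→S3→S2→S4→Depot: 19+16+9+3+15 = 62
Depot→S1→S3→S4→S2→Depot: 19+16+12+3+12 = 62
Depot→S1→S4→S2→S3→Depot: 19+4+3+9+3 = 38
Depot→S1→S4→S3→S2→Depot: 19+4+12+9+12 = 56
Depot→S2→S1→S3→S4→Depot: 12+7+16+12+15 = 62
Depot→S2→S1→S4→S3→Depot: 12+7+4+12+3 = 38
Depot→S2→S3→S1→S4→Depot: 12+9+16+4+15 = 56
Depot→S2→S4→S1→S3→Depot: 12+3+4+16+3 = 38
Depot→S3→S1→S2→S4→Depot: 3+16+7+3+15 = 44
Depot→S3→S2→S1→S4→Depot: 3+9+7+4+15 = 38
The minimum is 38.
One optimal route: Depot → S1 → S4 → S2 → S3 → Depot (or its reverse).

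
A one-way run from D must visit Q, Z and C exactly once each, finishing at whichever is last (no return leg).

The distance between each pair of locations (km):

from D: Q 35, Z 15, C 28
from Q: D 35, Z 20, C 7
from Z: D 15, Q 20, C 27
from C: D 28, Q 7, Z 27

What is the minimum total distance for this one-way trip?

There are 3! = 6 possible orderings.
D→Q→Z→C: 35+20+27 = 82
D→Q→C→Z: 35+7+27 = 69
D→Z→Q→C: 15+20+7 = 42
D→Z→C→Q: 15+27+7 = 49
D→C→Q→Z: 28+7+20 = 55
D→C→Z→Q: 28+27+20 = 75
The minimum is 42.
One shortest path: D → Z → Q → C.

42 km — the minimum one-way total.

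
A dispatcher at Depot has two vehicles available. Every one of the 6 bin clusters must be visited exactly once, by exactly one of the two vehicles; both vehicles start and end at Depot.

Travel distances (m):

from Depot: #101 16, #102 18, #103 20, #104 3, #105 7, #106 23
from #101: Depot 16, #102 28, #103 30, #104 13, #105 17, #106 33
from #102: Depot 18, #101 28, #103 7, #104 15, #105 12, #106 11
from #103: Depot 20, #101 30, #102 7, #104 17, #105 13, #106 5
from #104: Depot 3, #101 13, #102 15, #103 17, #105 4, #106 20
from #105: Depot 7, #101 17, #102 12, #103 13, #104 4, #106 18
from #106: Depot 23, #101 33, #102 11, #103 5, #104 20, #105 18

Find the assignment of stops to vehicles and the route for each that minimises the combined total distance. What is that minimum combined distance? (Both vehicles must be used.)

86 m — the smallest possible combined total.

There are 2^5 − 1 = 31 ways to divide the 6 stops into two non-empty groups. For each, the best each vehicle can do is its own shortest tour through its group:
  {#101} + {#102, #103, #104, #105, #106}: 32 + 54 = 86
  {#102} + {#101, #103, #104, #105, #106}: 36 + 74 = 110
  {#101, #102} + {#103, #104, #105, #106}: 62 + 48 = 110
  {#103} + {#101, #102, #104, #105, #106}: 40 + 79 = 119
  {#101, #103} + {#102, #104, #105, #106}: 66 + 53 = 119
  {#102, #103} + {#101, #104, #105, #106}: 45 + 74 = 119
  … (31 splits in total)
Best: vehicle 1 Depot → #101 → Depot = 32; vehicle 2 Depot → #102 → #106 → #103 → #105 → #104 → Depot = 54; combined 86.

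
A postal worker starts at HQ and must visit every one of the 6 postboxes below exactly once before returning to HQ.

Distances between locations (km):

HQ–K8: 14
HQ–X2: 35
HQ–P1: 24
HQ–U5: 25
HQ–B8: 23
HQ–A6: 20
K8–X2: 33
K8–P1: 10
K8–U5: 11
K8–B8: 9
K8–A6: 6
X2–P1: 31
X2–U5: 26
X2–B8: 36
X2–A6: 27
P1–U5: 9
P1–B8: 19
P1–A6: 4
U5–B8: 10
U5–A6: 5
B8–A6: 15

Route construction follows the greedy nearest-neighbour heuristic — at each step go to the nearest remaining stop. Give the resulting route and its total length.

114 km along HQ → K8 → A6 → P1 → U5 → B8 → X2 → HQ.

HQ → [K8:14 / A6:20 / B8:23 / P1:24 / U5:25 / X2:35] → K8 (14)
K8 → [A6:6 / B8:9 / P1:10 / U5:11 / X2:33] → A6 (6)
A6 → [P1:4 / U5:5 / B8:15 / X2:27] → P1 (4)
P1 → [U5:9 / B8:19 / X2:31] → U5 (9)
U5 → [B8:10 / X2:26] → B8 (10)
B8 → [X2:36] → X2 (36)
Return X2→HQ: 35.
Total = 14 + 6 + 4 + 9 + 10 + 36 + 35 = 114.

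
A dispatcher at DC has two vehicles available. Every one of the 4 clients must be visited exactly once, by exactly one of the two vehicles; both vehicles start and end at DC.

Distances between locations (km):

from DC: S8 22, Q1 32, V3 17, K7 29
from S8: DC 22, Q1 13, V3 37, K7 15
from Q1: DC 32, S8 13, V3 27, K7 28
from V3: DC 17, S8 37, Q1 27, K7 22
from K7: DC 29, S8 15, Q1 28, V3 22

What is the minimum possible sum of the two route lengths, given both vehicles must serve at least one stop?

There are 2^3 − 1 = 7 ways to divide the 4 stops into two non-empty groups. For each, the best each vehicle can do is its own shortest tour through its group:
  {S8} + {Q1, V3, K7}: 44 + 99 = 143
  {Q1} + {S8, V3, K7}: 64 + 76 = 140
  {S8, Q1} + {V3, K7}: 67 + 68 = 135
  {V3} + {S8, Q1, K7}: 34 + 89 = 123
  {S8, V3} + {Q1, K7}: 76 + 89 = 165
  {Q1, V3} + {S8, K7}: 76 + 66 = 142
  … (7 splits in total)
Best: vehicle 1 DC → V3 → DC = 34; vehicle 2 DC → Q1 → S8 → K7 → DC = 89; combined 123.

123 km — the smallest possible combined total.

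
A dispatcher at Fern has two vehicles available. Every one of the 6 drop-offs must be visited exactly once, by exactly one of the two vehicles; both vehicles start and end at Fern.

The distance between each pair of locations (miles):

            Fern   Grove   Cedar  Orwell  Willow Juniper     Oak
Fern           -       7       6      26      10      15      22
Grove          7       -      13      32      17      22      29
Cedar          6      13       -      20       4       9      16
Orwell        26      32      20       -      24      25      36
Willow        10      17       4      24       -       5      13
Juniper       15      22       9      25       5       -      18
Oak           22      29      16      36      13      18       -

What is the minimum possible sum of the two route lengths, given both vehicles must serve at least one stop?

Check every non-empty split of the stops between the two vehicles; for each half take its own optimal tour:
  {Grove} + {Cedar, Orwell, Willow, Juniper, Oak}: 14 + 91 = 105
  {Cedar} + {Grove, Orwell, Willow, Juniper, Oak}: 12 + 104 = 116
  {Grove, Cedar} + {Orwell, Willow, Juniper, Oak}: 26 + 91 = 117
  {Orwell} + {Grove, Cedar, Willow, Juniper, Oak}: 52 + 69 = 121
  {Grove, Orwell} + {Cedar, Willow, Juniper, Oak}: 65 + 55 = 120
  {Cedar, Orwell} + {Grove, Willow, Juniper, Oak}: 52 + 69 = 121
  … (31 splits in total)
Best: vehicle 1 Fern → Grove → Fern = 14; vehicle 2 Fern → Cedar → Orwell → Juniper → Willow → Oak → Fern = 91; combined 105.

Minimum combined distance: 105 miles.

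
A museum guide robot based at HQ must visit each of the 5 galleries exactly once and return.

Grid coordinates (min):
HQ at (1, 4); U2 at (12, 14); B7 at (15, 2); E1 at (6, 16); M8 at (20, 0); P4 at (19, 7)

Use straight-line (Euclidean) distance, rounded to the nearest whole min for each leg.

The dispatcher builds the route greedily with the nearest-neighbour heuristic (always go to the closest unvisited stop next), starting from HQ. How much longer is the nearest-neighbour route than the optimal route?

4 min longer than the optimal tour.

From HQ: E1=13, B7=14, U2=15, P4=18, M8=19 → choose E1 (13).
From E1: U2=6, P4=16, B7=17, M8=21 → choose U2 (6).
From U2: P4=10, B7=12, M8=16 → choose P4 (10).
From P4: B7=6, M8=7 → choose B7 (6).
From B7: M8=5 → choose M8 (5).
NN route HQ → E1 → U2 → P4 → B7 → M8 → HQ costs 59.
Optimal: HQ → B7 → M8 → P4 → U2 → E1 → HQ costs 55 (by enumerating all 60 distinct tours).
Excess = 59 − 55 = 4.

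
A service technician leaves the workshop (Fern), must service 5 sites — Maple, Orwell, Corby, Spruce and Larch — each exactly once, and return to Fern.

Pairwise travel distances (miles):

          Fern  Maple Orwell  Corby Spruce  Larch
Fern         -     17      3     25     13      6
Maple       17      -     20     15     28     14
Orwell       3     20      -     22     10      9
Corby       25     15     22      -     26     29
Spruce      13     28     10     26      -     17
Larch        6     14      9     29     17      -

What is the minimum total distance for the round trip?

There are 60 distinct closed tours to check (reversals are equivalent).
Fern - Maple - Orwell - Corby - Spruce - Larch - Fern: 17+20+22+26+17+6 = 108
Fern - Maple - Orwell - Corby - Larch - Spruce - Fern: 17+20+22+29+17+13 = 118
Fern - Maple - Orwell - Spruce - Corby - Larch - Fern: 17+20+10+26+29+6 = 108
Fern - Maple - Orwell - Spruce - Larch - Corby - Fern: 17+20+10+17+29+25 = 118
Fern - Maple - Orwell - Larch - Corby - Spruce - Fern: 17+20+9+29+26+13 = 114
Fern - Maple - Orwell - Larch - Spruce - Corby - Fern: 17+20+9+17+26+25 = 114
Fern - Maple - Corby - Orwell - Spruce - Larch - Fern: 17+15+22+10+17+6 = 87
Fern - Maple - Corby - Orwell - Larch - Spruce - Fern: 17+15+22+9+17+13 = 93
Fern - Maple - Corby - Spruce - Orwell - Larch - Fern: 17+15+26+10+9+6 = 83
Fern - Maple - Corby - Spruce - Larch - Orwell - Fern: 17+15+26+17+9+3 = 87
Fern - Maple - Corby - Larch - Orwell - Spruce - Fern: 17+15+29+9+10+13 = 93
Fern - Maple - Corby - Larch - Spruce - Orwell - Fern: 17+15+29+17+10+3 = 91
Fern - Maple - Spruce - Orwell - Corby - Larch - Fern: 17+28+10+22+29+6 = 112
Fern - Maple - Spruce - Orwell - Larch - Corby - Fern: 17+28+10+9+29+25 = 118
… (46 more)
Fern - Orwell - Spruce - Corby - Maple - Larch - Fern: 3+10+26+15+14+6 = 74  ← best
The minimum is 74.
One optimal route: Fern → Orwell → Spruce → Corby → Maple → Larch → Fern (or its reverse).

Minimum total distance: 74 miles.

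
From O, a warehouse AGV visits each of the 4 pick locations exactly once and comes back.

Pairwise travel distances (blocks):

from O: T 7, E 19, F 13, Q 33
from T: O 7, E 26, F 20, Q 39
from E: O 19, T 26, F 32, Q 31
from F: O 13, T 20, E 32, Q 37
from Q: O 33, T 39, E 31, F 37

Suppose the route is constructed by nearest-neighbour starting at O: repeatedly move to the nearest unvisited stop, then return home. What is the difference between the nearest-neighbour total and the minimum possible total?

From O: T=7, F=13, E=19, Q=33 → choose T (7).
From T: F=20, E=26, Q=39 → choose F (20).
From F: E=32, Q=37 → choose E (32).
From E: Q=31 → choose Q (31).
NN route O → T → F → E → Q → O costs 123.
Optimal: O → T → E → Q → F → O costs 114 (by enumerating all 12 distinct tours).
Excess = 123 − 114 = 9.

The nearest-neighbour route is 9 blocks longer than optimal.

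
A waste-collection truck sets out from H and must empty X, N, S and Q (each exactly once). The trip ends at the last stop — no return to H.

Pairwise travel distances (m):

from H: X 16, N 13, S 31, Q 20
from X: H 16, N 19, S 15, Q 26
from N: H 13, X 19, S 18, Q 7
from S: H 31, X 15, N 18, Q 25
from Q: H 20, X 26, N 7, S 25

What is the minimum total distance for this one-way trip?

There are 4! = 24 possible orderings.
H → X → N → S → Q: 16+19+18+25 = 78
H → X → N → Q → S: 16+19+7+25 = 67
H → X → S → N → Q: 16+15+18+7 = 56
H → X → S → Q → N: 16+15+25+7 = 63
H → X → Q → N → S: 16+26+7+18 = 67
H → X → Q → S → N: 16+26+25+18 = 85
H → N → X → S → Q: 13+19+15+25 = 72
H → N → X → Q → S: 13+19+26+25 = 83
H → N → S → X → Q: 13+18+15+26 = 72
H → N → S → Q → X: 13+18+25+26 = 82
H → N → Q → X → S: 13+7+26+15 = 61
H → N → Q → S → X: 13+7+25+15 = 60
H → S → X → N → Q: 31+15+19+7 = 72
H → S → X → Q → N: 31+15+26+7 = 79
… (10 more)
The minimum is 56.
One shortest path: H → X → S → N → Q.

Shortest open route: 56 m.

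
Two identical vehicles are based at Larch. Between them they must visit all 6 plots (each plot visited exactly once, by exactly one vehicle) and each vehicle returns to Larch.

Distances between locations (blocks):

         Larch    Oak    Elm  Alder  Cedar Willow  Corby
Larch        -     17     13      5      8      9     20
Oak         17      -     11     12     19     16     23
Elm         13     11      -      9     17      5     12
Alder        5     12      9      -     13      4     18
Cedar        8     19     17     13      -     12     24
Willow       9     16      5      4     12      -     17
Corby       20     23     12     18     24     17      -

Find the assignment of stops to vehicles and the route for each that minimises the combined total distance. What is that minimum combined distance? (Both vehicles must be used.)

Check every non-empty split of the stops between the two vehicles; for each half take its own optimal tour:
  {Oak} + {Elm, Alder, Cedar, Willow, Corby}: 34 + 58 = 92
  {Elm} + {Oak, Alder, Cedar, Willow, Corby}: 26 + 76 = 102
  {Oak, Elm} + {Alder, Cedar, Willow, Corby}: 41 + 58 = 99
  {Alder} + {Oak, Elm, Cedar, Willow, Corby}: 10 + 76 = 86
  {Oak, Alder} + {Elm, Cedar, Willow, Corby}: 34 + 57 = 91
  {Elm, Alder} + {Oak, Cedar, Willow, Corby}: 27 + 76 = 103
  … (31 splits in total)
  {Cedar} + {Oak, Elm, Alder, Willow, Corby}: 16 + 66 = 82  ← best
Best: vehicle 1 Larch → Cedar → Larch = 16; vehicle 2 Larch → Oak → Elm → Corby → Willow → Alder → Larch = 66; combined 82.

Minimum combined distance: 82 blocks.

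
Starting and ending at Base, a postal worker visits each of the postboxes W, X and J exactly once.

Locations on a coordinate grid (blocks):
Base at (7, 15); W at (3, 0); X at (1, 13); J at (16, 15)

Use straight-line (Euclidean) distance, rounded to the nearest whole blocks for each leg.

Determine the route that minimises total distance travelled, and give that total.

Base - W - X - J - Base: 16+13+15+9 = 53
Base - W - J - X - Base: 16+20+15+6 = 57
Base - X - W - J - Base: 6+13+20+9 = 48
The minimum is 48.
One optimal route: Base → X → W → J → Base (or its reverse).

Shortest round trip = 48 blocks.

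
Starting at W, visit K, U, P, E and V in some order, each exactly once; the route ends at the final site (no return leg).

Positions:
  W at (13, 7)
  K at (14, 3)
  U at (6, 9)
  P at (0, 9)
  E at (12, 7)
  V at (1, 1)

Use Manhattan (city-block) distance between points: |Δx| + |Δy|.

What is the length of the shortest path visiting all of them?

Shortest open route: 34.

There are 5! = 120 possible orderings.
W - K - U - P - E - V: 5+14+6+14+17 = 56
W - K - U - P - V - E: 5+14+6+9+17 = 51
W - K - U - E - P - V: 5+14+8+14+9 = 50
W - K - U - E - V - P: 5+14+8+17+9 = 53
W - K - U - V - P - E: 5+14+13+9+14 = 55
W - K - U - V - E - P: 5+14+13+17+14 = 63
W - K - P - U - E - V: 5+20+6+8+17 = 56
W - K - P - U - V - E: 5+20+6+13+17 = 61
W - K - P - E - U - V: 5+20+14+8+13 = 60
W - K - P - E - V - U: 5+20+14+17+13 = 69
W - K - P - V - U - E: 5+20+9+13+8 = 55
W - K - P - V - E - U: 5+20+9+17+8 = 59
W - K - E - U - P - V: 5+6+8+6+9 = 34
W - K - E - U - V - P: 5+6+8+13+9 = 41
… (106 more)
The minimum is 34.
One shortest path: W → K → E → U → P → V.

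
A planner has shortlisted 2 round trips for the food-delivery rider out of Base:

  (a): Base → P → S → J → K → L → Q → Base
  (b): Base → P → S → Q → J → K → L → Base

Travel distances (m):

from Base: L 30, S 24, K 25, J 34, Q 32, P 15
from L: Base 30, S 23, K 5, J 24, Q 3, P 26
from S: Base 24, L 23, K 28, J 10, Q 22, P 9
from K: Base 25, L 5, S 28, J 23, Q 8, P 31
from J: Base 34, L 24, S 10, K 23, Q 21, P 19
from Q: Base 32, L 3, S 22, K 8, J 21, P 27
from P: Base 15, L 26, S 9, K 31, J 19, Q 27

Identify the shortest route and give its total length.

Shortest is (a), total 97 m.

(a): 15 + 9 + 10 + 23 + 5 + 3 + 32 = 97
(b): 15 + 9 + 22 + 21 + 23 + 5 + 30 = 125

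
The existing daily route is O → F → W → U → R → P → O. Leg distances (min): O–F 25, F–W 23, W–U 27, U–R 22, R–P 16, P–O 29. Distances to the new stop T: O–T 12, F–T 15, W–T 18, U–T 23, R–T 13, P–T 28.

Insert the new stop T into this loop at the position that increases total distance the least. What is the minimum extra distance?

Adding 2 min by placing T on the O–F leg.

Insertion cost between consecutive stops i–j is d(i,T) + d(T,j) − d(i,j):
  between O and F: 12 + 15 − 25 = 2
  between F and W: 15 + 18 − 23 = 10
  between W and U: 18 + 23 − 27 = 14
  between U and R: 23 + 13 − 22 = 14
  between R and P: 13 + 28 − 16 = 25
  between P and O: 28 + 12 − 29 = 11
Cheapest insertion is between O and F, adding 2.
New total = 142 + 2 = 144.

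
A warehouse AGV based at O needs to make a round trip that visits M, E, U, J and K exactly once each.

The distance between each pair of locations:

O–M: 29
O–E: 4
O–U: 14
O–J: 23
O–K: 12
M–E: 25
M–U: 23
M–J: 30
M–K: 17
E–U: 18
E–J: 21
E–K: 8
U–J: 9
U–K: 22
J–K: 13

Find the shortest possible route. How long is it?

There are 60 distinct closed tours to check (reversals are equivalent).
O - M - E - U - J - K - O: 29+25+18+9+13+12 = 106
O - M - E - U - K - J - O: 29+25+18+22+13+23 = 130
O - M - E - J - U - K - O: 29+25+21+9+22+12 = 118
O - M - E - J - K - U - O: 29+25+21+13+22+14 = 124
O - M - E - K - U - J - O: 29+25+8+22+9+23 = 116
O - M - E - K - J - U - O: 29+25+8+13+9+14 = 98
O - M - U - E - J - K - O: 29+23+18+21+13+12 = 116
O - M - U - E - K - J - O: 29+23+18+8+13+23 = 114
O - M - U - J - E - K - O: 29+23+9+21+8+12 = 102
O - M - U - J - K - E - O: 29+23+9+13+8+4 = 86
O - M - U - K - E - J - O: 29+23+22+8+21+23 = 126
O - M - U - K - J - E - O: 29+23+22+13+21+4 = 112
O - M - J - E - U - K - O: 29+30+21+18+22+12 = 132
O - M - J - E - K - U - O: 29+30+21+8+22+14 = 124
… (46 more)
O - E - M - K - J - U - O: 4+25+17+13+9+14 = 82  ← best
The minimum is 82.
One optimal route: O → E → M → K → J → U → O (or its reverse).

82 — the shortest possible round trip.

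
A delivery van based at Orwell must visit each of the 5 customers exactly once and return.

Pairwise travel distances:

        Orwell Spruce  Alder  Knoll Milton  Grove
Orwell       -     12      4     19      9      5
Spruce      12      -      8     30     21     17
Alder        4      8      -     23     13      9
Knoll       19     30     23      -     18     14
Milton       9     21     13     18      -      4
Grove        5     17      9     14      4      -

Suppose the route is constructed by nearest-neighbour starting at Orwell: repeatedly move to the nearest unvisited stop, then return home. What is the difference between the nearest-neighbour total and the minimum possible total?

Orwell: Alder=4, Grove=5, Milton=9, Spruce=12, Knoll=19 ⇒ Alder
Alder: Spruce=8, Grove=9, Milton=13, Knoll=23 ⇒ Spruce
Spruce: Grove=17, Milton=21, Knoll=30 ⇒ Grove
Grove: Milton=4, Knoll=14 ⇒ Milton
Milton: Knoll=18 ⇒ Knoll
NN route Orwell → Alder → Spruce → Grove → Milton → Knoll → Orwell costs 70.
Optimal: Orwell → Alder → Spruce → Knoll → Milton → Grove → Orwell costs 69 (by enumerating all 60 distinct tours).
Excess = 70 − 69 = 1.

Excess over optimum: 1.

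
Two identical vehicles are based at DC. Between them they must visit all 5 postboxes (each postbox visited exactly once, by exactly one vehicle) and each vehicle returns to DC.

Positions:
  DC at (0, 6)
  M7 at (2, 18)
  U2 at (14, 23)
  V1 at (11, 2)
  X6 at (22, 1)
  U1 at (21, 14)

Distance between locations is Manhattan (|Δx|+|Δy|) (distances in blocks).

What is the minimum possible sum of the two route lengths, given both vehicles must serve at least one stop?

There are 2^4 − 1 = 15 ways to divide the 5 stops into two non-empty groups. For each, the best each vehicle can do is its own shortest tour through its group:
  {M7} + {U2, V1, X6, U1}: 28 + 88 = 116
  {U2} + {M7, V1, X6, U1}: 62 + 78 = 140
  {M7, U2} + {V1, X6, U1}: 62 + 70 = 132
  {V1} + {M7, U2, X6, U1}: 30 + 88 = 118
  {M7, V1} + {U2, X6, U1}: 54 + 88 = 142
  {U2, V1} + {M7, X6, U1}: 70 + 78 = 148
  … (15 splits in total)
Best: vehicle 1 DC → M7 → DC = 28; vehicle 2 DC → U2 → U1 → X6 → V1 → DC = 88; combined 116.

Minimum combined distance: 116 blocks.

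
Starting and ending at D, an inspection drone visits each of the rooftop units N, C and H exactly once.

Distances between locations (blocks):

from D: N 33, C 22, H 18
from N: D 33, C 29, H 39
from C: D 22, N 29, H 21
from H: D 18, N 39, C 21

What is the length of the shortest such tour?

D→N→C→H→D: 33+29+21+18 = 101
D→N→H→C→D: 33+39+21+22 = 115
D→C→N→H→D: 22+29+39+18 = 108
The minimum is 101.
One optimal route: D → N → C → H → D (or its reverse).

Minimum total distance: 101 blocks.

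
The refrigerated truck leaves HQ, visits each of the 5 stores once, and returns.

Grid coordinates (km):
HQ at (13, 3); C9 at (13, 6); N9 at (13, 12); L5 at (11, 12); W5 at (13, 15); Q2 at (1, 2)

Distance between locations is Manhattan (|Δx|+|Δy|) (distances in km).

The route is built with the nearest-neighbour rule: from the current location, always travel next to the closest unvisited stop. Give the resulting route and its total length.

54 km along HQ → C9 → N9 → L5 → W5 → Q2 → HQ.

From HQ: distances to unvisited — C9=3, N9=9, L5=11, W5=12, Q2=13. Nearest is C9 (3).
From C9: distances to unvisited — N9=6, L5=8, W5=9, Q2=16. Nearest is N9 (6).
From N9: distances to unvisited — L5=2, W5=3, Q2=22. Nearest is L5 (2).
From L5: distances to unvisited — W5=5, Q2=20. Nearest is W5 (5).
From W5: distances to unvisited — Q2=25. Nearest is Q2 (25).
Return Q2→HQ: 13.
Total = 3 + 6 + 2 + 5 + 25 + 13 = 54.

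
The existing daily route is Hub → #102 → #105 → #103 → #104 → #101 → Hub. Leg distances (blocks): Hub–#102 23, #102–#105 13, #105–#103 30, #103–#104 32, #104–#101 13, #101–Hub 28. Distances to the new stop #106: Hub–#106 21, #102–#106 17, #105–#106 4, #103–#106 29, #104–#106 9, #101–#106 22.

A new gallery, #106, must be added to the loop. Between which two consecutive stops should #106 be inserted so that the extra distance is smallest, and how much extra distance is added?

+3 blocks — insert #106 between #105 and #103.

Insertion cost between consecutive stops i–j is d(i,#106) + d(#106,j) − d(i,j):
  between Hub and #102: 21 + 17 − 23 = 15
  between #102 and #105: 17 + 4 − 13 = 8
  between #105 and #103: 4 + 29 − 30 = 3
  between #103 and #104: 29 + 9 − 32 = 6
  between #104 and #101: 9 + 22 − 13 = 18
  between #101 and Hub: 22 + 21 − 28 = 15
Cheapest insertion is between #105 and #103, adding 3.
New total = 139 + 3 = 142.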